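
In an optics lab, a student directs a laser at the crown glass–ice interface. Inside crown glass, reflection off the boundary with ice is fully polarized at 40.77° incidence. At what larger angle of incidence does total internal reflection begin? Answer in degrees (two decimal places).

tan θ_B = n₂/n₁ = tan 40.77° = 0.8623.
Total internal reflection: sin θ_c = n₂/n₁ = 0.8623.
θ_c = arcsin(0.8623) = 59.57°.

θ_c ≈ 59.57°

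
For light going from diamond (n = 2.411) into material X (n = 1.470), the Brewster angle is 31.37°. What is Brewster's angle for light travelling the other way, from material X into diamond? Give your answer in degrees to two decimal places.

θ_B' ≈ 58.63°

Reversing the direction swaps n₁ and n₂, so tan θ_B' = 1/tan θ_B and θ_B' = 90° − θ_B.
Hence θ_B' = 90° − 31.37° = 58.63°.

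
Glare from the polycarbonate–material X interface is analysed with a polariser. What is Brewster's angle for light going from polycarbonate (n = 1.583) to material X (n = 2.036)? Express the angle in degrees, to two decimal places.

tan θ_B = n₂/n₁ = 2.036/1.583 = 1.2862.
So θ_B = arctan 1.2862 = 52.13°.

θ_B ≈ 52.13°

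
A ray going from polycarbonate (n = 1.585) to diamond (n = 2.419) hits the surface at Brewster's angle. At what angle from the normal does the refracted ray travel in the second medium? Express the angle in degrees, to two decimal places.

First find Brewster's angle: tan θ_B = 2.419/1.585 = 1.5262, giving θ_B = 56.77°.
At Brewster's angle the reflected and refracted rays are perpendicular, so θ_t = 90° − θ_B = 90° − 56.77° = 33.23°.

θ_t ≈ 33.23°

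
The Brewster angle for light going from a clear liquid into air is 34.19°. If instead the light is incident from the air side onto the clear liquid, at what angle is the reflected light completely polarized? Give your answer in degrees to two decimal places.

tan θ_B' = n₁/n₂ = 1/tan θ_B, so θ_B' = 90° − θ_B.
θ_B' = 90° − 34.19° = 55.81°.

θ_B' ≈ 55.81°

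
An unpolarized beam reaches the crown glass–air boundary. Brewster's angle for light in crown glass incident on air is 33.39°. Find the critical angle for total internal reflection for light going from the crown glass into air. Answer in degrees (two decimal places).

tan θ_B = n₂/n₁ = tan 33.39° = 0.6591.
Total internal reflection: sin θ_c = n₂/n₁ = 0.6591.
θ_c = arcsin(0.6591) = 41.23°.

θ_c ≈ 41.23°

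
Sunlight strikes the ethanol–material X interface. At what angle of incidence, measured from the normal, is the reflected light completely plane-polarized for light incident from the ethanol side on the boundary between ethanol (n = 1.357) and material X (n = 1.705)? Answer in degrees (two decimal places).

Here n₂/n₁ = 1.705/1.357 = 1.2564, and Brewster's law gives tan θ_B = n₂/n₁.
θ_B = arctan(1.2564) = 51.48°.

θ_B ≈ 51.48°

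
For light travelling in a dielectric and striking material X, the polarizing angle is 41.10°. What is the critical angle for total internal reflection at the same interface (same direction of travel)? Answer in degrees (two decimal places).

From Brewster, n₂/n₁ = tan θ_B = tan 41.10° = 0.8724.
Then sin θ_c = n₂/n₁ = 0.8724, so θ_c = arcsin 0.8724 = 60.73°.

θ_c ≈ 60.73°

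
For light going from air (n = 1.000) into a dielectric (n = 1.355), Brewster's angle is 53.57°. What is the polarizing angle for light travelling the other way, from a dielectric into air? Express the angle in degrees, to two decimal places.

θ_B' ≈ 36.43°

Reversing the direction swaps n₁ and n₂, so tan θ_B' = 1/tan θ_B and θ_B' = 90° − θ_B.
Hence θ_B' = 90° − 53.57° = 36.43°.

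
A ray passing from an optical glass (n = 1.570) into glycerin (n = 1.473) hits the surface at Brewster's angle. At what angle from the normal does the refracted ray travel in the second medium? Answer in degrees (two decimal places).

θ_t ≈ 46.83°

θ_B = arctan(n₂/n₁) = arctan(1.473/1.570) = 43.17°.
The refracted ray is perpendicular to the reflected ray, so θ_t = 90° − θ_B = 46.83°.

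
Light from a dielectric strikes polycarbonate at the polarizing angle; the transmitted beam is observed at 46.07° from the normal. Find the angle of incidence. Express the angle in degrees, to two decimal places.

θ_B ≈ 43.93°

Brewster's condition makes the reflected and refracted beams perpendicular: θ_B + θ_t = 90°.
So θ_B = 90° − θ_t = 90° − 46.07° = 43.93°.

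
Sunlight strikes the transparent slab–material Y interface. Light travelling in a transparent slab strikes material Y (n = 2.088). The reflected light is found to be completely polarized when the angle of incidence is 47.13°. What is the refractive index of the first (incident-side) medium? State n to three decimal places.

Full polarization of the reflected beam means tan θ_B = n₂/n₁, where n₁ is the incident medium (a transparent slab).
n₁ = n₂ / tan θ_B = 2.088 / tan 47.13° = 1.938.

n ≈ 1.938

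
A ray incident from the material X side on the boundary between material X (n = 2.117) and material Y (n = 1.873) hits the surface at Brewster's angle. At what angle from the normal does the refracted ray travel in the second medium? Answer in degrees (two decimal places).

tan θ_B = n₂/n₁ = 1.873/2.117 = 0.8847, so θ_B = 41.50°.
The refracted ray is perpendicular to the reflected ray, so θ_t = 90° − θ_B = 48.50°.

θ_t ≈ 48.50°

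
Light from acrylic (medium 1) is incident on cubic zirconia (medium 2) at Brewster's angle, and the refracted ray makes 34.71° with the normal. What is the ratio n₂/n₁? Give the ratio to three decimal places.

θ_B + θ_t = 90°, so θ_B = 90° − 34.71° = 55.29°.
tan θ_B = n₂/n₁, so n₂/n₁ = tan 55.29° = 1.444.

n₂/n₁ ≈ 1.444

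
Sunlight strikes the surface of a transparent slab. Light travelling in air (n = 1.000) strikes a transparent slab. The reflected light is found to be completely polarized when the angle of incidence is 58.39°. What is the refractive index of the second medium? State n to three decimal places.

At Brewster's angle, tan θ_B = n₂/n₁ with n₁ on the incident side (air) and n₂ on the transmitted side (a transparent slab).
n₂ = n₁ tan θ_B = 1.000 × tan 58.39° = 1.625.

n ≈ 1.625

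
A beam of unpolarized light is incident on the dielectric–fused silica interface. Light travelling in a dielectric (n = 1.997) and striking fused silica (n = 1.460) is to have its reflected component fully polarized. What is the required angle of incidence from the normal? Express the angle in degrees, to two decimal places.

θ_B ≈ 36.17°

Brewster's condition: tan θ_B = n₂/n₁ = 1.460/1.997 = 0.7311. Taking the arctangent, θ_B = 36.17°.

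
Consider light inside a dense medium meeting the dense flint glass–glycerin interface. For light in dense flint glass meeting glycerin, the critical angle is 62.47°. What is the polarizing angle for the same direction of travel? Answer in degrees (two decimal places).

θ_B ≈ 41.57°

n₂/n₁ = sin θ_c = sin 62.47° = 0.8868.
tan θ_B equals the same ratio, so θ_B = arctan(0.8868) = 41.57°.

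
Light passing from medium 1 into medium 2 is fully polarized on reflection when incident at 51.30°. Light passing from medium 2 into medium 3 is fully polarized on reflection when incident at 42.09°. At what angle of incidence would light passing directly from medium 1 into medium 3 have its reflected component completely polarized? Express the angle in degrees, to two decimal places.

tan θ_B(1→2) = n₂/n₁ = tan 51.30° = 1.2482.
tan θ_B(2→3) = n₃/n₂ = tan 42.09° = 0.9033.
Multiplying, n₃/n₁ = 1.2482 × 0.9033 = 1.1274, and θ_B(1→3) = arctan 1.1274 = 48.43°.

θ_B ≈ 48.43°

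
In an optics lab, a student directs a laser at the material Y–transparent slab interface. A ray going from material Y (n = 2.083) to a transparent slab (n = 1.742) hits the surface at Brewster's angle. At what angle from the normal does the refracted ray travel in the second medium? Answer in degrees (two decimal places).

θ_t ≈ 50.09°

First find Brewster's angle: tan θ_B = 1.742/2.083 = 0.8363, giving θ_B = 39.91°.
The refracted ray is perpendicular to the reflected ray, so θ_t = 90° − θ_B = 50.09°.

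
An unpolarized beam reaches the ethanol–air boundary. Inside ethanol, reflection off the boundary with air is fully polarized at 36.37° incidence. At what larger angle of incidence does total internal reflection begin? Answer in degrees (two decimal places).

θ_c ≈ 47.43°

From Brewster, n₂/n₁ = tan θ_B = tan 36.37° = 0.7365.
Then sin θ_c = n₂/n₁ = 0.7365, so θ_c = arcsin 0.7365 = 47.43°.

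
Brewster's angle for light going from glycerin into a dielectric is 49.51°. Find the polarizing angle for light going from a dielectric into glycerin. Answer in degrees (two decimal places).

Reversing the direction swaps n₁ and n₂, so tan θ_B' = 1/tan θ_B and θ_B' = 90° − θ_B.
Hence θ_B' = 90° − 49.51° = 40.49°.

θ_B' ≈ 40.49°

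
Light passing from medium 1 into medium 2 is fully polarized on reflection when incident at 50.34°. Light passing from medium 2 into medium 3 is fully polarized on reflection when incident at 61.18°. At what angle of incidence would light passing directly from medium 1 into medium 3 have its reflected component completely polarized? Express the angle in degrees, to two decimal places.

Each Brewster angle gives a ratio: n₂/n₁ = tan 50.34° = 1.2062, n₃/n₂ = tan 61.18° = 1.8175.
Multiplying, n₃/n₁ = 1.2062 × 1.8175 = 2.1923, and θ_B(1→3) = arctan 2.1923 = 65.48°.

θ_B ≈ 65.48°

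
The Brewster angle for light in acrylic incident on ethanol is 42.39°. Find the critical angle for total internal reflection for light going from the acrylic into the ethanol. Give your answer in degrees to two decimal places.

n₂/n₁ = tan 42.39° = 0.9128; the critical angle satisfies sin θ_c = n₂/n₁.
θ_c = arcsin(0.9128) = 65.90°.

θ_c ≈ 65.90°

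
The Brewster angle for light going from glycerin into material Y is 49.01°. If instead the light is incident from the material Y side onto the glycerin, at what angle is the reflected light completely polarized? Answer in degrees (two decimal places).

tan θ_B' = n₁/n₂ = 1/tan θ_B, so θ_B' = 90° − θ_B.
θ_B' = 90° − 49.01° = 40.99°.

θ_B' ≈ 40.99°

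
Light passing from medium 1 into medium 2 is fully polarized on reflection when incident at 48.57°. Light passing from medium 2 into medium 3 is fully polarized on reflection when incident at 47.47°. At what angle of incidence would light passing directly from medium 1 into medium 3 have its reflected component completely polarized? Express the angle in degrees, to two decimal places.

tan θ_B(1→2) = n₂/n₁ = tan 48.57° = 1.1331.
tan θ_B(2→3) = n₃/n₂ = tan 47.47° = 1.0902.
Multiplying, n₃/n₁ = 1.1331 × 1.0902 = 1.2352, and θ_B(1→3) = arctan 1.2352 = 51.01°.

θ_B ≈ 51.01°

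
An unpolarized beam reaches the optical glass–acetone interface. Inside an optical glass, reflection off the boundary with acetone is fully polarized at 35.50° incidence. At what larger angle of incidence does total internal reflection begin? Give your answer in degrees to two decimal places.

From Brewster, n₂/n₁ = tan θ_B = tan 35.50° = 0.7133.
Then sin θ_c = n₂/n₁ = 0.7133, so θ_c = arcsin 0.7133 = 45.50°.

θ_c ≈ 45.50°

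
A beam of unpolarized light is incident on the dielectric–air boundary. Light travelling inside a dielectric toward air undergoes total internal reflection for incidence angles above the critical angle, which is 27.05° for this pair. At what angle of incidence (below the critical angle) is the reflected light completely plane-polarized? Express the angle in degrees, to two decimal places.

θ_B ≈ 24.45°

sin θ_c = n₂/n₁, so n₂/n₁ = sin 27.05° = 0.4548.
Brewster: tan θ_B = n₂/n₁ = 0.4548.
θ_B = arctan(0.4548) = 24.45°.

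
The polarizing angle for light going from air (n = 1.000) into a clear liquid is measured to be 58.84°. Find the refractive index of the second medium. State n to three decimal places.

At the polarizing angle, tan θ_B = n₂/n₁ with n₁ on the incident side (air) and n₂ on the transmitted side (a clear liquid).
n₂ = n₁ tan θ_B = 1.000 × tan 58.84° = 1.654.

n ≈ 1.654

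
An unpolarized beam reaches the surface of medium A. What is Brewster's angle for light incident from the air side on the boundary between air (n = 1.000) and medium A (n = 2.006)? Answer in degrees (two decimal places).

θ_B ≈ 63.50°

tan θ_B = n₂/n₁ = 2.006/1.000 = 2.0060.
θ_B = arctan(2.0060) = 63.50°.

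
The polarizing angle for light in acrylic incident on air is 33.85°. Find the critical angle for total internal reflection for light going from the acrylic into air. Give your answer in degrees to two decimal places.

θ_c ≈ 42.12°

From Brewster, n₂/n₁ = tan θ_B = tan 33.85° = 0.6707.
Then sin θ_c = n₂/n₁ = 0.6707, so θ_c = arcsin 0.6707 = 42.12°.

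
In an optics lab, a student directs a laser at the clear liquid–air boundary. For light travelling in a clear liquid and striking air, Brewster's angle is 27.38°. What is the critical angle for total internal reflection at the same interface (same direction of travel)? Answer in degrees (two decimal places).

From Brewster, n₂/n₁ = tan θ_B = tan 27.38° = 0.5179.
Then sin θ_c = n₂/n₁ = 0.5179, so θ_c = arcsin 0.5179 = 31.19°.

θ_c ≈ 31.19°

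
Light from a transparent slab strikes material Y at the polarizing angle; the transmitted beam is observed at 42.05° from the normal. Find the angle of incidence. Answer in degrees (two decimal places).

θ_B ≈ 47.95°

At Brewster's angle the reflected and refracted rays are perpendicular, so θ_B + θ_t = 90°.
So θ_B = 90° − θ_t = 90° − 42.05° = 47.95°.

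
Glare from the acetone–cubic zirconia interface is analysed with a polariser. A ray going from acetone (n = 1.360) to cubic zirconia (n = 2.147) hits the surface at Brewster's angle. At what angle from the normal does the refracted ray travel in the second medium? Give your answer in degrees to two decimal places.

θ_t ≈ 32.35°

First find Brewster's angle: tan θ_B = 2.147/1.360 = 1.5787, giving θ_B = 57.65°.
The refracted ray is perpendicular to the reflected ray, so θ_t = 90° − θ_B = 32.35°.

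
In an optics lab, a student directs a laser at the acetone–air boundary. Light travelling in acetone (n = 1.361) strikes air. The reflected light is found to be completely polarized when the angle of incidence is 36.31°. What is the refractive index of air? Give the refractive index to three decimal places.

At Brewster's angle, tan θ_B = n₂/n₁ with n₁ on the incident side (acetone) and n₂ on the transmitted side (air).
n₂ = n₁ tan θ_B = 1.361 × tan 36.31° = 1.000.

n ≈ 1.000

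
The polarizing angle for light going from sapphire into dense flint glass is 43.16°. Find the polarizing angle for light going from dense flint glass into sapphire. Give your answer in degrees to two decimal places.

Reversing the direction swaps n₁ and n₂, so tan θ_B' = 1/tan θ_B and θ_B' = 90° − θ_B.
Hence θ_B' = 90° − 43.16° = 46.84°.

θ_B' ≈ 46.84°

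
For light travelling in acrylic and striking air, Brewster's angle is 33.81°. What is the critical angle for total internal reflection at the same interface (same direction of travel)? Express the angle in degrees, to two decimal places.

θ_c ≈ 42.04°

tan θ_B = n₂/n₁ = tan 33.81° = 0.6697.
Total internal reflection: sin θ_c = n₂/n₁ = 0.6697.
θ_c = arcsin(0.6697) = 42.04°.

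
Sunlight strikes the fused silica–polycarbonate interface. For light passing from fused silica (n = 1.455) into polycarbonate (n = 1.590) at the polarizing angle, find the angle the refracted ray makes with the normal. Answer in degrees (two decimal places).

θ_t ≈ 42.46°

θ_B = arctan(n₂/n₁) = arctan(1.590/1.455) = 47.54°.
Since θ_B + θ_t = 90° at Brewster incidence, θ_t = 90° − 47.54° = 42.46°.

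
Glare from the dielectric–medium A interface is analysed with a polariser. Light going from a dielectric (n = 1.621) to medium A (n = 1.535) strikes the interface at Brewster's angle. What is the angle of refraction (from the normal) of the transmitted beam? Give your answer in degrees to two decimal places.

θ_t ≈ 46.56°

tan θ_B = n₂/n₁ = 1.535/1.621 = 0.9469, so θ_B = 43.44°.
The refracted ray is perpendicular to the reflected ray, so θ_t = 90° − θ_B = 46.56°.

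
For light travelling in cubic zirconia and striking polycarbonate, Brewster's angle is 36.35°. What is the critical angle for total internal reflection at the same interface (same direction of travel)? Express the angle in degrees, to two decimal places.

θ_c ≈ 47.38°

From Brewster, n₂/n₁ = tan θ_B = tan 36.35° = 0.7359.
Then sin θ_c = n₂/n₁ = 0.7359, so θ_c = arcsin 0.7359 = 47.38°.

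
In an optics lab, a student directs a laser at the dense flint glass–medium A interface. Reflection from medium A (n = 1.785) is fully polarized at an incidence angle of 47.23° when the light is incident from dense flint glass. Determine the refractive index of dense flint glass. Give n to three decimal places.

Brewster's law: tan θ_B = n₂/n₁ (light incident in dense flint glass, refracted into medium A).
n₁ = n₂ / tan θ_B = 1.785 / tan 47.23° = 1.651.

n ≈ 1.651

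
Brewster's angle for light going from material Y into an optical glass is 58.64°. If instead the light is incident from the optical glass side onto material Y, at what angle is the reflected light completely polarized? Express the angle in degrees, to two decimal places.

tan θ_B' = n₁/n₂ = 1/tan θ_B, so θ_B' = 90° − θ_B.
θ_B' = 90° − 58.64° = 31.36°.

θ_B' ≈ 31.36°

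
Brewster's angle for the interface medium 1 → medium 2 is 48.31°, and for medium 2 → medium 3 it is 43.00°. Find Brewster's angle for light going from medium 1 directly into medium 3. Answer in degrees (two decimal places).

Each Brewster angle gives a ratio: n₂/n₁ = tan 48.31° = 1.1228, n₃/n₂ = tan 43.00° = 0.9325.
n₃/n₁ = 1.0470. Then tan θ_B(1→3) = n₃/n₁, so θ_B(1→3) = arctan(1.0470) = 46.32°.

θ_B ≈ 46.32°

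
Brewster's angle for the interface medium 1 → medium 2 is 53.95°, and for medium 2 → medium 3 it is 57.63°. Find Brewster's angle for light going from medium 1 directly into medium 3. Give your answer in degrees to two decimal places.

θ_B ≈ 65.23°

n₂/n₁ = tan 53.95° = 1.3739 and n₃/n₂ = tan 57.63° = 1.5776.
Multiplying, n₃/n₁ = 1.3739 × 1.5776 = 2.1674, and θ_B(1→3) = arctan 2.1674 = 65.23°.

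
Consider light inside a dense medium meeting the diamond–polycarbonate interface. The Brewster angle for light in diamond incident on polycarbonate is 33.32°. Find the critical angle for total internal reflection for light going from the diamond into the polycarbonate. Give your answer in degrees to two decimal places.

θ_c ≈ 41.10°

tan θ_B = n₂/n₁ = tan 33.32° = 0.6574.
Total internal reflection: sin θ_c = n₂/n₁ = 0.6574.
θ_c = arcsin(0.6574) = 41.10°.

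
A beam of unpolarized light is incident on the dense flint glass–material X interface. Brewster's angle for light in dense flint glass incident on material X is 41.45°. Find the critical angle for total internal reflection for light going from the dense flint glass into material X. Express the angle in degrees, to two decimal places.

θ_c ≈ 62.03°

n₂/n₁ = tan 41.45° = 0.8832; the critical angle satisfies sin θ_c = n₂/n₁.
θ_c = arcsin(0.8832) = 62.03°.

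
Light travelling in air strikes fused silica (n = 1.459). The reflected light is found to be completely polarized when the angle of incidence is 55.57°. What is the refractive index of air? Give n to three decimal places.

At Brewster's angle, tan θ_B = n₂/n₁ with n₁ on the incident side (air) and n₂ on the transmitted side (fused silica).
n₁ = n₂ / tan θ_B = 1.459 / tan 55.57° = 1.000.

n ≈ 1.000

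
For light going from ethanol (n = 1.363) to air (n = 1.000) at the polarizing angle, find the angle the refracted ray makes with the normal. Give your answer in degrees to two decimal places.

θ_t ≈ 53.73°

tan θ_B = n₂/n₁ = 1.000/1.363 = 0.7337, so θ_B = 36.27°.
The refracted ray is perpendicular to the reflected ray, so θ_t = 90° − θ_B = 53.73°.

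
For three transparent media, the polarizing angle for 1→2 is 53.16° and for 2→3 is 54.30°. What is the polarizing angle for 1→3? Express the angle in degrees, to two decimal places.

θ_B ≈ 61.70°

Each Brewster angle gives a ratio: n₂/n₁ = tan 53.16° = 1.3348, n₃/n₂ = tan 54.30° = 1.3916.
Multiplying, n₃/n₁ = 1.3348 × 1.3916 = 1.8575, and θ_B(1→3) = arctan 1.8575 = 61.70°.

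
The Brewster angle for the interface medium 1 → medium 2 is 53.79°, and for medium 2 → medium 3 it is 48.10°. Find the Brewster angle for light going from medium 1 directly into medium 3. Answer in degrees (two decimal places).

n₂/n₁ = tan 53.79° = 1.3658 and n₃/n₂ = tan 48.10° = 1.1145.
So n₃/n₁ = (n₂/n₁)(n₃/n₂) = 1.3658 × 1.1145 = 1.5222.
θ_B(1→3) = arctan(1.5222) = 56.70°.

θ_B ≈ 56.70°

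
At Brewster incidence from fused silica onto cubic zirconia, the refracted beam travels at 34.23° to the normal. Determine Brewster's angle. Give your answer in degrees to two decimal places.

θ_B ≈ 55.77°

At Brewster's angle the reflected and refracted rays are perpendicular, so θ_B + θ_t = 90°.
θ_B = 90° − 34.23° = 55.77°.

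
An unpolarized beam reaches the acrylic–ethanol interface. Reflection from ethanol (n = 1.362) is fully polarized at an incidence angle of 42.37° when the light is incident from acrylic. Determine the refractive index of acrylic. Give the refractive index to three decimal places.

n ≈ 1.493

At the Brewster angle, tan θ_B = n₂/n₁ with n₁ on the incident side (acrylic) and n₂ on the transmitted side (ethanol).
n₁ = n₂ / tan θ_B = 1.362 / tan 42.37° = 1.493.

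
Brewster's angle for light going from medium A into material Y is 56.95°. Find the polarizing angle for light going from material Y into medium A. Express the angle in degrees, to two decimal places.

Reversing the direction swaps n₁ and n₂, so tan θ_B' = 1/tan θ_B and θ_B' = 90° − θ_B.
Hence θ_B' = 90° − 56.95° = 33.05°.

θ_B' ≈ 33.05°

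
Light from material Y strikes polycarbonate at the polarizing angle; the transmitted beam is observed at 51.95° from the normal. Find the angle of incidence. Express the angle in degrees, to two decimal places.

Since the reflected and refracted rays are at right angles at the polarizing angle, θ_B + θ_t = 90°.
So θ_B = 90° − θ_t = 90° − 51.95° = 38.05°.

θ_B ≈ 38.05°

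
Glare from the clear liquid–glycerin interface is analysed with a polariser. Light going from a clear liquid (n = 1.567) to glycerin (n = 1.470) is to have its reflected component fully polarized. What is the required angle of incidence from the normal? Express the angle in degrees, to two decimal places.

θ_B ≈ 43.17°

The reflected p-component vanishes when tan θ_B = n₂/n₁.
tan θ_B = n₂/n₁ = 1.470/1.567 = 0.9381.
θ_B = arctan(0.9381) = 43.17°.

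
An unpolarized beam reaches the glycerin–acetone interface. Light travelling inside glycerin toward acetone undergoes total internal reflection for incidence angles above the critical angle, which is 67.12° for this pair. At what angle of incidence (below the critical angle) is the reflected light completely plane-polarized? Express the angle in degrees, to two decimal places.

θ_B ≈ 42.66°

sin θ_c = n₂/n₁, so n₂/n₁ = sin 67.12° = 0.9213.
Brewster: tan θ_B = n₂/n₁ = 0.9213.
θ_B = arctan(0.9213) = 42.66°.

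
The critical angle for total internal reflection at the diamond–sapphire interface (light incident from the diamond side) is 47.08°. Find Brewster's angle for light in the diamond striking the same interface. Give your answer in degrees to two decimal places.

θ_B ≈ 36.22°

sin θ_c = n₂/n₁, so n₂/n₁ = sin 47.08° = 0.7323.
Brewster: tan θ_B = n₂/n₁ = 0.7323.
θ_B = arctan(0.7323) = 36.22°.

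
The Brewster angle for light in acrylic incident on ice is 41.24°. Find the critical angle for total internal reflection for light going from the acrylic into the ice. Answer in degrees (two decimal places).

tan θ_B = n₂/n₁ = tan 41.24° = 0.8767.
Total internal reflection: sin θ_c = n₂/n₁ = 0.8767.
θ_c = arcsin(0.8767) = 61.24°.

θ_c ≈ 61.24°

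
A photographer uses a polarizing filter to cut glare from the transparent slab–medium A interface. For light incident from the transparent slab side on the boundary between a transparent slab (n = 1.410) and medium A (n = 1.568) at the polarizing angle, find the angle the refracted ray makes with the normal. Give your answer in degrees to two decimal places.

θ_t ≈ 41.96°

tan θ_B = n₂/n₁ = 1.568/1.410 = 1.1121, so θ_B = 48.04°.
At Brewster's angle the reflected and refracted rays are perpendicular, so θ_t = 90° − θ_B = 90° − 48.04° = 41.96°.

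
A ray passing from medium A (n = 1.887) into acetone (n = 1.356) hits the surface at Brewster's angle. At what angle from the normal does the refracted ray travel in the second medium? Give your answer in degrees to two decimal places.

θ_t ≈ 54.30°

First find Brewster's angle: tan θ_B = 1.356/1.887 = 0.7186, giving θ_B = 35.70°.
At Brewster's angle the reflected and refracted rays are perpendicular, so θ_t = 90° − θ_B = 90° − 35.70° = 54.30°.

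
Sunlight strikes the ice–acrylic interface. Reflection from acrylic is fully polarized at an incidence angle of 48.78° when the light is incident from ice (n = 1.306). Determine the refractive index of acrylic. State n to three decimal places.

At the polarizing angle, tan θ_B = n₂/n₁ with n₁ on the incident side (ice) and n₂ on the transmitted side (acrylic).
n₂ = n₁ tan θ_B = 1.306 × tan 48.78° = 1.491.

n ≈ 1.491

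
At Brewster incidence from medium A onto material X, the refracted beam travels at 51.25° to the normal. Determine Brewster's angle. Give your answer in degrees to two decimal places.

θ_B ≈ 38.75°

At Brewster's angle the reflected and refracted rays are perpendicular, so θ_B + θ_t = 90°.
θ_B = 90° − 51.25° = 38.75°.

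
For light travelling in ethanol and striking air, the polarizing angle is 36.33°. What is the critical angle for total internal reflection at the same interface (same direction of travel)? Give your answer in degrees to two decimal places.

tan θ_B = n₂/n₁ = tan 36.33° = 0.7354.
Total internal reflection: sin θ_c = n₂/n₁ = 0.7354.
θ_c = arcsin(0.7354) = 47.34°.

θ_c ≈ 47.34°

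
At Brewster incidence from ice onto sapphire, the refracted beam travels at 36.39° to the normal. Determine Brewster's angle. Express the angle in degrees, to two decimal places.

At Brewster's angle the reflected and refracted rays are perpendicular, so θ_B + θ_t = 90°.
θ_B = 90° − 36.39° = 53.61°.

θ_B ≈ 53.61°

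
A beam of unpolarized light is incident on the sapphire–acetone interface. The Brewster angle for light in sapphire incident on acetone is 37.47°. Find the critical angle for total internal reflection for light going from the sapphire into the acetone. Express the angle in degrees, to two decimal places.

θ_c ≈ 50.04°

n₂/n₁ = tan 37.47° = 0.7665; the critical angle satisfies sin θ_c = n₂/n₁.
θ_c = arcsin(0.7665) = 50.04°.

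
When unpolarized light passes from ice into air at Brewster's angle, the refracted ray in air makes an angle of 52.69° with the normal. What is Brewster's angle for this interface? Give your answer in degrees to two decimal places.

θ_B ≈ 37.31°

At Brewster's angle the reflected and refracted rays are perpendicular, so θ_B + θ_t = 90°.
θ_B = 90° − 52.69° = 37.31°.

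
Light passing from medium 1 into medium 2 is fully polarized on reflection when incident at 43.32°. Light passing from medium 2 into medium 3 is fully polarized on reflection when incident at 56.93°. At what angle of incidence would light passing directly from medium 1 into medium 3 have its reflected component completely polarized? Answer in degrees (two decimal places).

θ_B ≈ 55.38°

tan θ_B(1→2) = n₂/n₁ = tan 43.32° = 0.9430.
tan θ_B(2→3) = n₃/n₂ = tan 56.93° = 1.5358.
So n₃/n₁ = (n₂/n₁)(n₃/n₂) = 0.9430 × 1.5358 = 1.4482.
θ_B(1→3) = arctan(1.4482) = 55.38°.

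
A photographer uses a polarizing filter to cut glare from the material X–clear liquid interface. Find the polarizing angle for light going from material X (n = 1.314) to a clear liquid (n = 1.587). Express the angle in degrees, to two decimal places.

The reflected p-component vanishes when tan θ_B = n₂/n₁.
tan θ_B = n₂/n₁ = 1.587/1.314 = 1.2078. Taking the arctangent, θ_B = 50.38°.

θ_B ≈ 50.38°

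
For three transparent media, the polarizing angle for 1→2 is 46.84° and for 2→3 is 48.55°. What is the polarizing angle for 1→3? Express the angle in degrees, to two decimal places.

θ_B ≈ 50.37°

tan θ_B(1→2) = n₂/n₁ = tan 46.84° = 1.0664.
tan θ_B(2→3) = n₃/n₂ = tan 48.55° = 1.1323.
n₃/n₁ = 1.2074. Then tan θ_B(1→3) = n₃/n₁, so θ_B(1→3) = arctan(1.2074) = 50.37°.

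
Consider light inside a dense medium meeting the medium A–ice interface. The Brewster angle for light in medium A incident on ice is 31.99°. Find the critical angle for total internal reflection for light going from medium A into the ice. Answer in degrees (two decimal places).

θ_c ≈ 38.65°

From Brewster, n₂/n₁ = tan θ_B = tan 31.99° = 0.6246.
Then sin θ_c = n₂/n₁ = 0.6246, so θ_c = arcsin 0.6246 = 38.65°.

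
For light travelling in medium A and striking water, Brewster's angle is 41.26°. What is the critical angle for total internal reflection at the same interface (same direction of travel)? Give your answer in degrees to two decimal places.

tan θ_B = n₂/n₁ = tan 41.26° = 0.8773.
Total internal reflection: sin θ_c = n₂/n₁ = 0.8773.
θ_c = arcsin(0.8773) = 61.32°.

θ_c ≈ 61.32°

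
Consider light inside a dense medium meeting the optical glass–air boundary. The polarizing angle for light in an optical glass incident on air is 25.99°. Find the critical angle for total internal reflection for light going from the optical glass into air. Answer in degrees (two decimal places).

θ_c ≈ 29.18°

n₂/n₁ = tan 25.99° = 0.4875; the critical angle satisfies sin θ_c = n₂/n₁.
θ_c = arcsin(0.4875) = 29.18°.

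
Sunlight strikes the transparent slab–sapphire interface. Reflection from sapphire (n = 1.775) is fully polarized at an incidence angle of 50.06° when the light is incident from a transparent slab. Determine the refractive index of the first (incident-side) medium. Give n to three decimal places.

n ≈ 1.486

Brewster's law: tan θ_B = n₂/n₁ (light incident in a transparent slab, refracted into sapphire).
n₁ = n₂ / tan θ_B = 1.775 / tan 50.06° = 1.486.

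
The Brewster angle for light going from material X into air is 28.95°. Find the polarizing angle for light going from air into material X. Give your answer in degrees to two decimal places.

θ_B' ≈ 61.05°

tan θ_B' = n₁/n₂ = 1/tan θ_B, so θ_B' = 90° − θ_B.
θ_B' = 90° − 28.95° = 61.05°.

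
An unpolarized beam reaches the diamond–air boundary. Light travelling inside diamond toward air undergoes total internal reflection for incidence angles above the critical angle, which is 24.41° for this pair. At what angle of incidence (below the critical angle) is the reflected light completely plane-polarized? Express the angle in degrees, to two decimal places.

At the critical angle sin θ_c = n₂/n₁, giving n₂/n₁ = sin 24.41° = 0.4133.
Then tan θ_B = n₂/n₁ = 0.4133, so θ_B = arctan 0.4133 = 22.45°.

θ_B ≈ 22.45°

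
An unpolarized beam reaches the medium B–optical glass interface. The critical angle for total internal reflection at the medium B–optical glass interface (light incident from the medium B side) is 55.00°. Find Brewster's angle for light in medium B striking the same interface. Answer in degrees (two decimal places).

n₂/n₁ = sin θ_c = sin 55.00° = 0.8192.
tan θ_B equals the same ratio, so θ_B = arctan(0.8192) = 39.32°.

θ_B ≈ 39.32°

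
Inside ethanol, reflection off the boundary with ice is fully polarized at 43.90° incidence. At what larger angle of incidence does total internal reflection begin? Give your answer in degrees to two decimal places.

θ_c ≈ 74.22°

From Brewster, n₂/n₁ = tan θ_B = tan 43.90° = 0.9623.
Then sin θ_c = n₂/n₁ = 0.9623, so θ_c = arcsin 0.9623 = 74.22°.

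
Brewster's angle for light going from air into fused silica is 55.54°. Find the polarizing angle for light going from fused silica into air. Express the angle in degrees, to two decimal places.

θ_B' ≈ 34.46°

Reversing the direction swaps n₁ and n₂, so tan θ_B' = 1/tan θ_B and θ_B' = 90° − θ_B.
Hence θ_B' = 90° − 55.54° = 34.46°.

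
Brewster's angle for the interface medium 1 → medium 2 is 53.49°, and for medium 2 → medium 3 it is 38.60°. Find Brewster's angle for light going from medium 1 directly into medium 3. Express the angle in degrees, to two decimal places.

tan θ_B(1→2) = n₂/n₁ = tan 53.49° = 1.3509.
tan θ_B(2→3) = n₃/n₂ = tan 38.60° = 0.7983.
So n₃/n₁ = (n₂/n₁)(n₃/n₂) = 1.3509 × 0.7983 = 1.0784.
θ_B(1→3) = arctan(1.0784) = 47.16°.

θ_B ≈ 47.16°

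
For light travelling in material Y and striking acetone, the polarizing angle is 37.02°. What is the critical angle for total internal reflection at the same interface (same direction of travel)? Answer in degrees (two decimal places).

tan θ_B = n₂/n₁ = tan 37.02° = 0.7541.
Total internal reflection: sin θ_c = n₂/n₁ = 0.7541.
θ_c = arcsin(0.7541) = 48.95°.

θ_c ≈ 48.95°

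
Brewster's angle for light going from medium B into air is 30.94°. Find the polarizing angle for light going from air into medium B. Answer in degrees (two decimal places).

Reversing the direction swaps n₁ and n₂, so tan θ_B' = 1/tan θ_B and θ_B' = 90° − θ_B.
Hence θ_B' = 90° − 30.94° = 59.06°.

θ_B' ≈ 59.06°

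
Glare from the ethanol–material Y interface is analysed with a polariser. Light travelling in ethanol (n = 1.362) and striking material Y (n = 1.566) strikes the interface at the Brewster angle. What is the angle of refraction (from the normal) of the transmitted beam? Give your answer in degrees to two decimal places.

First find Brewster's angle: tan θ_B = 1.566/1.362 = 1.1498, giving θ_B = 48.99°.
The refracted ray is perpendicular to the reflected ray, so θ_t = 90° − θ_B = 41.01°.

θ_t ≈ 41.01°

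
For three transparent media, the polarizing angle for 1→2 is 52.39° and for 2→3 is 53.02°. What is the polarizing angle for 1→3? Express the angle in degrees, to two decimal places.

Each Brewster angle gives a ratio: n₂/n₁ = tan 52.39° = 1.2981, n₃/n₂ = tan 53.02° = 1.3280.
So n₃/n₁ = (n₂/n₁)(n₃/n₂) = 1.2981 × 1.3280 = 1.7238.
θ_B(1→3) = arctan(1.7238) = 59.88°.

θ_B ≈ 59.88°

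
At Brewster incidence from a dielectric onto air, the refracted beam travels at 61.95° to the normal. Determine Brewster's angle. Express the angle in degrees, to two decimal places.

θ_B ≈ 28.05°

At Brewster's angle the reflected and refracted rays are perpendicular, so θ_B + θ_t = 90°.
θ_B = 90° − 61.95° = 28.05°.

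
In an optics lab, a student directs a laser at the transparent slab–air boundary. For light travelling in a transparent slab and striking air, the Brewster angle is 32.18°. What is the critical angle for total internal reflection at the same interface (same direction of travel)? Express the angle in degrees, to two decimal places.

θ_c ≈ 38.99°

n₂/n₁ = tan 32.18° = 0.6292; the critical angle satisfies sin θ_c = n₂/n₁.
θ_c = arcsin(0.6292) = 38.99°.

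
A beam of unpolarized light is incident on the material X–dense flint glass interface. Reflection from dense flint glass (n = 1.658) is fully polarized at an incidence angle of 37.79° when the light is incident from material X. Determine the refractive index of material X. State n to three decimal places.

At the polarizing angle, tan θ_B = n₂/n₁ with n₁ on the incident side (material X) and n₂ on the transmitted side (dense flint glass).
n₁ = n₂ / tan θ_B = 1.658 / tan 37.79° = 2.138.

n ≈ 2.138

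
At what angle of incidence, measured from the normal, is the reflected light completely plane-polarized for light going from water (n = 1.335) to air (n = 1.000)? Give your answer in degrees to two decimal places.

At Brewster's angle the reflected and refracted rays are perpendicular, which with Snell's law gives tan θ_B = n₂/n₁.
Brewster's condition: tan θ_B = n₂/n₁ = 1.000/1.335 = 0.7491.
So θ_B = arctan 0.7491 = 36.84°.

θ_B ≈ 36.84°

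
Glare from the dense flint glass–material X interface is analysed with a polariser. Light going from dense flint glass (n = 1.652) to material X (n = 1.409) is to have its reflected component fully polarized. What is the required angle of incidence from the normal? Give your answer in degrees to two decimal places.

θ_B ≈ 40.46°

The reflected p-component vanishes when tan θ_B = n₂/n₁.
Here n₂/n₁ = 1.409/1.652 = 0.8529, and Brewster's law gives tan θ_B = n₂/n₁.
θ_B = arctan(0.8529) = 40.46°.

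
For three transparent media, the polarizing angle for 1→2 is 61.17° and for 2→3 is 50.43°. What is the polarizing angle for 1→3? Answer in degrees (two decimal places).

n₂/n₁ = tan 61.17° = 1.8167 and n₃/n₂ = tan 50.43° = 1.2101.
Multiplying, n₃/n₁ = 1.8167 × 1.2101 = 2.1984, and θ_B(1→3) = arctan 2.1984 = 65.54°.

θ_B ≈ 65.54°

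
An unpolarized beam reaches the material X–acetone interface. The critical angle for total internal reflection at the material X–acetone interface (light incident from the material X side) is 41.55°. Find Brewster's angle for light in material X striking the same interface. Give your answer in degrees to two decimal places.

θ_B ≈ 33.56°

At the critical angle sin θ_c = n₂/n₁, giving n₂/n₁ = sin 41.55° = 0.6633.
Then tan θ_B = n₂/n₁ = 0.6633, so θ_B = arctan 0.6633 = 33.56°.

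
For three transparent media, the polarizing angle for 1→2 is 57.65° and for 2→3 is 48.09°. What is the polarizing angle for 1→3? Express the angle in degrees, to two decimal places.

n₂/n₁ = tan 57.65° = 1.5788 and n₃/n₂ = tan 48.09° = 1.1141.
n₃/n₁ = 1.7590. Then tan θ_B(1→3) = n₃/n₁, so θ_B(1→3) = arctan(1.7590) = 60.38°.

θ_B ≈ 60.38°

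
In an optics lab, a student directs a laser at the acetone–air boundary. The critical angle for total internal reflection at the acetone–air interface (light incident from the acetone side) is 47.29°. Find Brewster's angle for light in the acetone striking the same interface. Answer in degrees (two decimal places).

sin θ_c = n₂/n₁, so n₂/n₁ = sin 47.29° = 0.7348.
Brewster: tan θ_B = n₂/n₁ = 0.7348.
θ_B = arctan(0.7348) = 36.31°.

θ_B ≈ 36.31°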